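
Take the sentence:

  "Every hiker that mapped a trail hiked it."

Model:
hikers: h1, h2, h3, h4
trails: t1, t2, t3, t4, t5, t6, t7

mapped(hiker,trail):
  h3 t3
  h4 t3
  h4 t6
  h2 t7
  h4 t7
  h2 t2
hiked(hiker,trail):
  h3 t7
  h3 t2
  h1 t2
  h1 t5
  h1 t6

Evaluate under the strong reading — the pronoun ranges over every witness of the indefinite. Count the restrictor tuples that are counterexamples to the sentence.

6

"it" takes "a trail" as antecedent — a donkey pronoun bound across the clause boundary.
Strong reading: for every (h,t) with mapped(h,t), hiked(h,t).
Restrictor pairs: (h2,t2) ✗  (h2,t7) ✗  (h3,t3) ✗  (h4,t3) ✗  (h4,t6) ✗  (h4,t7) ✗
Counterexamples (restrictor pairs failing the scope): 6.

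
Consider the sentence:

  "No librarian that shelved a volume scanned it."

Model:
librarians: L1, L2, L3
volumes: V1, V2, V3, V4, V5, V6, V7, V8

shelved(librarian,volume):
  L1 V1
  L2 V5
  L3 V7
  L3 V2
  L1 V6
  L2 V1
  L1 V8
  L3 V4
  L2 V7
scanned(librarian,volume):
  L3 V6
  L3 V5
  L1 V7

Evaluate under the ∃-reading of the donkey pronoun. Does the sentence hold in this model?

"it" takes "a volume" as antecedent — a donkey pronoun bound across the clause boundary.
Truth condition: for no (l,v) with shelved(l,v) does scanned(l,v) hold.
Restrictor pairs — does the scope hold? (L1,V1):fails  (L1,V6):fails  (L1,V8):fails  (L2,V1):fails  (L2,V5):fails  (L2,V7):fails  (L3,V2):fails  (L3,V4):fails  (L3,V7):fails
Scope holds for no restrictor pair, so the sentence is true.

True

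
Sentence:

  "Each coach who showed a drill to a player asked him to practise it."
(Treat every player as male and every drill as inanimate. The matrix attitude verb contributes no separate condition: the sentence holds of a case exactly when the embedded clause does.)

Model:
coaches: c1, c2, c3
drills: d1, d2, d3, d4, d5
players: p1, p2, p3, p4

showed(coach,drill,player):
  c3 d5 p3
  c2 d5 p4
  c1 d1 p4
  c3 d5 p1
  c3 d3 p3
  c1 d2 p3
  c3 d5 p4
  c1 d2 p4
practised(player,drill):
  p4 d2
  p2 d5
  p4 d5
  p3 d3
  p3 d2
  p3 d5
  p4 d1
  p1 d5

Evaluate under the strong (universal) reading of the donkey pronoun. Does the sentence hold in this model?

"him" takes "a player" as antecedent and "it" takes "a drill"; both are donkey pronouns co-varying with the restrictor.
Strong reading: for every (c,d,p) with showed(c,d,p), practised(p,d).
Restrictor triples: (c1,d1,p4)→practised(p4,d1) ✓  (c1,d2,p3)→practised(p3,d2) ✓  (c1,d2,p4)→practised(p4,d2) ✓  (c2,d5,p4)→practised(p4,d5) ✓  (c3,d3,p3)→practised(p3,d3) ✓  (c3,d5,p1)→practised(p1,d5) ✓  (c3,d5,p3)→practised(p3,d5) ✓  (c3,d5,p4)→practised(p4,d5) ✓
Every restrictor triple satisfies the scope.

True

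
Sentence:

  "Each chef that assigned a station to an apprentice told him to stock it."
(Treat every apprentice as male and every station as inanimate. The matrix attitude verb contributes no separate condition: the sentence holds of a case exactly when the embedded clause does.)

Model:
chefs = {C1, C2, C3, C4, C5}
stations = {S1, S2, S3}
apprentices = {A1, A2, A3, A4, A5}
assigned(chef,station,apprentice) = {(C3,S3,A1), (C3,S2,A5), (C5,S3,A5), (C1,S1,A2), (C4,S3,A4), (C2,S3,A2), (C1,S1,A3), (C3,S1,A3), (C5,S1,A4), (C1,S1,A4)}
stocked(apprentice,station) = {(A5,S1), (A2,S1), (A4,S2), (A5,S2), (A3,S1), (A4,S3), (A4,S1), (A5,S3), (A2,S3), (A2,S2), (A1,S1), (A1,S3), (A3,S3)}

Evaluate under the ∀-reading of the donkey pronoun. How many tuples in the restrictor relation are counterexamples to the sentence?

0

"him" takes "an apprentice" as antecedent and "it" takes "a station"; both are donkey pronouns co-varying with the restrictor.
Strong reading: for every (c,s,a) with assigned(c,s,a), stocked(a,s).
Restrictor triples: (C1,S1,A2)→stocked(A2,S1) ✓  (C1,S1,A3)→stocked(A3,S1) ✓  (C1,S1,A4)→stocked(A4,S1) ✓  (C2,S3,A2)→stocked(A2,S3) ✓  (C3,S1,A3)→stocked(A3,S1) ✓  (C3,S2,A5)→stocked(A5,S2) ✓  (C3,S3,A1)→stocked(A1,S3) ✓  (C4,S3,A4)→stocked(A4,S3) ✓  (C5,S1,A4)→stocked(A4,S1) ✓  (C5,S3,A5)→stocked(A5,S3) ✓
Counterexamples (restrictor triples failing the scope): 0.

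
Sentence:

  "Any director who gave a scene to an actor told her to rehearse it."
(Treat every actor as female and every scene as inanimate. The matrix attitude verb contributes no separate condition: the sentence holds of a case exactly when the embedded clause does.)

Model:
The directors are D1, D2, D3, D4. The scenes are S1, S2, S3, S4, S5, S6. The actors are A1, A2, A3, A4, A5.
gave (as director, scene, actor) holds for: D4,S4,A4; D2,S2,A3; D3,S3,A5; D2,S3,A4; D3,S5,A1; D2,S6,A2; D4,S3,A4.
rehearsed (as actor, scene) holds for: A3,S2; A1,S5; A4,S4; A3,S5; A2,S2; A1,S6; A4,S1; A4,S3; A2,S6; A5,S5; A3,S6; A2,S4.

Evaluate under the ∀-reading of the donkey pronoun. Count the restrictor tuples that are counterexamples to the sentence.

"her" takes "an actor" as antecedent and "it" takes "a scene"; both are donkey pronouns co-varying with the restrictor.
Strong reading: for every (d,s,a) with gave(d,s,a), rehearsed(a,s).
Restrictor triples: (D2,S2,A3)→rehearsed(A3,S2) ✓  (D2,S3,A4)→rehearsed(A4,S3) ✓  (D2,S6,A2)→rehearsed(A2,S6) ✓  (D3,S3,A5)→rehearsed(A5,S3) ✗  (D3,S5,A1)→rehearsed(A1,S5) ✓  (D4,S3,A4)→rehearsed(A4,S3) ✓  (D4,S4,A4)→rehearsed(A4,S4) ✓
Counterexamples (restrictor triples failing the scope): 1.

1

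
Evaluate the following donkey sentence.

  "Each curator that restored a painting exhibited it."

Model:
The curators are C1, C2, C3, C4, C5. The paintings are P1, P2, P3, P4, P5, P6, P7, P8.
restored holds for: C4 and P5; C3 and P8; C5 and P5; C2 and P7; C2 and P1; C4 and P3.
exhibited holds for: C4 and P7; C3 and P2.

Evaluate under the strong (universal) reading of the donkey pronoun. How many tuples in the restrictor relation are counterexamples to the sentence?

"it" takes "a painting" as antecedent — a donkey pronoun bound across the clause boundary.
Strong reading: for every (c,p) with restored(c,p), exhibited(c,p).
Restrictor pairs: (C2,P1) ✗  (C2,P7) ✗  (C3,P8) ✗  (C4,P3) ✗  (C4,P5) ✗  (C5,P5) ✗
Counterexamples (restrictor pairs failing the scope): 6.

6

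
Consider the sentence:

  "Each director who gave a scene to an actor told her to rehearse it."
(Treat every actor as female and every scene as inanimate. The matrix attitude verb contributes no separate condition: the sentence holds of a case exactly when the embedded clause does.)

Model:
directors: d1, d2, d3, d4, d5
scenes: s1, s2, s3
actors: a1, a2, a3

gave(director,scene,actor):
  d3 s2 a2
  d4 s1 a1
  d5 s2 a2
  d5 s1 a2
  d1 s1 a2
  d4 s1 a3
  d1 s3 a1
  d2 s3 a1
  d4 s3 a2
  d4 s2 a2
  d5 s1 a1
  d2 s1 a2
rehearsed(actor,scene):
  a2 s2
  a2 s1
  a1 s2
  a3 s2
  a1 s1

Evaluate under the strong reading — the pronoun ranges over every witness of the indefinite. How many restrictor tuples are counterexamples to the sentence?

4

"her" takes "an actor" as antecedent and "it" takes "a scene"; both are donkey pronouns co-varying with the restrictor.
Strong reading: for every (d,s,a) with gave(d,s,a), rehearsed(a,s).
Restrictor triples: (d1,s1,a2)→rehearsed(a2,s1) ✓  (d1,s3,a1)→rehearsed(a1,s3) ✗  (d2,s1,a2)→rehearsed(a2,s1) ✓  (d2,s3,a1)→rehearsed(a1,s3) ✗  (d3,s2,a2)→rehearsed(a2,s2) ✓  (d4,s1,a1)→rehearsed(a1,s1) ✓  (d4,s1,a3)→rehearsed(a3,s1) ✗  (d4,s2,a2)→rehearsed(a2,s2) ✓  (d4,s3,a2)→rehearsed(a2,s3) ✗  (d5,s1,a1)→rehearsed(a1,s1) ✓  (d5,s1,a2)→rehearsed(a2,s1) ✓  (d5,s2,a2)→rehearsed(a2,s2) ✓
Counterexamples (restrictor triples failing the scope): 4.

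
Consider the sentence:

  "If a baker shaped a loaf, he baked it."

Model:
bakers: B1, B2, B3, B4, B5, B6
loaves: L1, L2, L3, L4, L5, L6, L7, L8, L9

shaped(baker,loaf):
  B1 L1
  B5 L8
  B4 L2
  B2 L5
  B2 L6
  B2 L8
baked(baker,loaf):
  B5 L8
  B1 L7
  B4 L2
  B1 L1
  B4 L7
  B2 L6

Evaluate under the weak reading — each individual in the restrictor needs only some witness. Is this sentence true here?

"it" takes "a loaf" as antecedent — a donkey pronoun bound across the clause boundary.
Weak reading: every baker b with some shaped-loaf has at least one shaped-loaf l such that baked(b,l).
Per baker: B1:✓  B2:✓  B4:✓  B5:✓
Every baker in the restrictor has a witness.

True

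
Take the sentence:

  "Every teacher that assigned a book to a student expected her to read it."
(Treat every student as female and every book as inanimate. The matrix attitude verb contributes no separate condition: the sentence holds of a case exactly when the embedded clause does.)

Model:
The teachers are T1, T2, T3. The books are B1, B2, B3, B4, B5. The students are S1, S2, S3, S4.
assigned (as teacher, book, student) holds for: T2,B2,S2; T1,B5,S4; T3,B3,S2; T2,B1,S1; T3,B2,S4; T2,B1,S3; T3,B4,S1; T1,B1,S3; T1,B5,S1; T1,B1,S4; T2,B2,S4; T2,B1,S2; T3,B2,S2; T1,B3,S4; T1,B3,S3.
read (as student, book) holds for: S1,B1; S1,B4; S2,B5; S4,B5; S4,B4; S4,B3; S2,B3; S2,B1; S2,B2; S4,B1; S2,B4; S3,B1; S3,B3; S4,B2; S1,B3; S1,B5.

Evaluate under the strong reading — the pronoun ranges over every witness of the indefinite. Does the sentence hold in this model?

True

"her" takes "a student" as antecedent and "it" takes "a book"; both are donkey pronouns co-varying with the restrictor.
Strong reading: for every (t,b,s) with assigned(t,b,s), read(s,b).
Restrictor triples: (T1,B1,S3)→read(S3,B1) ✓  (T1,B1,S4)→read(S4,B1) ✓  (T1,B3,S3)→read(S3,B3) ✓  (T1,B3,S4)→read(S4,B3) ✓  (T1,B5,S1)→read(S1,B5) ✓  (T1,B5,S4)→read(S4,B5) ✓  (T2,B1,S1)→read(S1,B1) ✓  (T2,B1,S2)→read(S2,B1) ✓  (T2,B1,S3)→read(S3,B1) ✓  (T2,B2,S2)→read(S2,B2) ✓  (T2,B2,S4)→read(S4,B2) ✓  (T3,B2,S2)→read(S2,B2) ✓  (T3,B2,S4)→read(S4,B2) ✓  (T3,B3,S2)→read(S2,B3) ✓  (T3,B4,S1)→read(S1,B4) ✓
Every restrictor triple satisfies the scope.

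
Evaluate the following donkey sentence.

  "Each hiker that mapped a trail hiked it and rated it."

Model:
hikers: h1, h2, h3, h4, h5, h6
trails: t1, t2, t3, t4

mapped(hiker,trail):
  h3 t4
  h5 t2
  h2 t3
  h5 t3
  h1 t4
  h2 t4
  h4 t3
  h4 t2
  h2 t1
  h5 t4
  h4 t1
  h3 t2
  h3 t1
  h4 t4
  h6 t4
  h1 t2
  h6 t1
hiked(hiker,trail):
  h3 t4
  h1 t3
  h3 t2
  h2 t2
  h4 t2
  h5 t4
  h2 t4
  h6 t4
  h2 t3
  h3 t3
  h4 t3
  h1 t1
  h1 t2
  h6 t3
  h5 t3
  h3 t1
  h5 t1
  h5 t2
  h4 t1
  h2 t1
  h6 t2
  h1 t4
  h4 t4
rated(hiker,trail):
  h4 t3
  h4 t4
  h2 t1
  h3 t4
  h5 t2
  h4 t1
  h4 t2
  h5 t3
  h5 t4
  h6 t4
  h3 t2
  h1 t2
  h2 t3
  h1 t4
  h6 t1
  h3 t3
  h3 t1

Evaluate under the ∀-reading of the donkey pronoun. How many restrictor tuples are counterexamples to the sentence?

"it" takes "a trail" as antecedent — a donkey pronoun bound across the clause boundary.
Strong reading: for every (h,t) with mapped(h,t), hiked(h,t) ∧ rated(h,t).
Restrictor pairs: (h1,t2) ✓  (h1,t4) ✓  (h2,t1) ✓  (h2,t3) ✓  (h2,t4) ✗  (h3,t1) ✓  (h3,t2) ✓  (h3,t4) ✓  (h4,t1) ✓  (h4,t2) ✓  (h4,t3) ✓  (h4,t4) ✓  (h5,t2) ✓  (h5,t3) ✓  (h5,t4) ✓  (h6,t1) ✗  (h6,t4) ✓
Counterexamples (restrictor pairs failing the scope): 2.

2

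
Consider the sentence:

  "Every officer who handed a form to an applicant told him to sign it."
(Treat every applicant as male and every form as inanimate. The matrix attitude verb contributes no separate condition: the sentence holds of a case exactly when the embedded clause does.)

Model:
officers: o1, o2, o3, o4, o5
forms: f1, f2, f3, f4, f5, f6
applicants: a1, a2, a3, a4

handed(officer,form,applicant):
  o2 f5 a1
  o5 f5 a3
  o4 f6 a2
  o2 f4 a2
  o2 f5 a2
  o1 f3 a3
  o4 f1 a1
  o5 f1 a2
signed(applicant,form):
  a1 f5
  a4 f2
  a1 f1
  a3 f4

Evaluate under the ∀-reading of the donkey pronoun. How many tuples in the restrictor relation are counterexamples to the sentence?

6

"him" takes "an applicant" as antecedent and "it" takes "a form"; both are donkey pronouns co-varying with the restrictor.
Strong reading: for every (o,f,a) with handed(o,f,a), signed(a,f).
Restrictor triples: (o1,f3,a3)→signed(a3,f3) ✗  (o2,f4,a2)→signed(a2,f4) ✗  (o2,f5,a1)→signed(a1,f5) ✓  (o2,f5,a2)→signed(a2,f5) ✗  (o4,f1,a1)→signed(a1,f1) ✓  (o4,f6,a2)→signed(a2,f6) ✗  (o5,f1,a2)→signed(a2,f1) ✗  (o5,f5,a3)→signed(a3,f5) ✗
Counterexamples (restrictor triples failing the scope): 6.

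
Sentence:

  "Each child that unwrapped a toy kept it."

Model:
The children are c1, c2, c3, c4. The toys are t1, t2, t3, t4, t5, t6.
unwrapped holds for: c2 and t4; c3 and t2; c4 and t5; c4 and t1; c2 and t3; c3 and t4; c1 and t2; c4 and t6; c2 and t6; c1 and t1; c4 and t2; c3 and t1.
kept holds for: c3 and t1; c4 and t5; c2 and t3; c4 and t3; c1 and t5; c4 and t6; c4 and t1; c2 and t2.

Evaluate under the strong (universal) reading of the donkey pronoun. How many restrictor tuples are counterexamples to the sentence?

7

"it" takes "a toy" as antecedent — a donkey pronoun bound across the clause boundary.
Strong reading: for every (c,t) with unwrapped(c,t), kept(c,t).
Restrictor pairs: (c1,t1) ✗  (c1,t2) ✗  (c2,t3) ✓  (c2,t4) ✗  (c2,t6) ✗  (c3,t1) ✓  (c3,t2) ✗  (c3,t4) ✗  (c4,t1) ✓  (c4,t2) ✗  (c4,t5) ✓  (c4,t6) ✓
Counterexamples (restrictor pairs failing the scope): 7.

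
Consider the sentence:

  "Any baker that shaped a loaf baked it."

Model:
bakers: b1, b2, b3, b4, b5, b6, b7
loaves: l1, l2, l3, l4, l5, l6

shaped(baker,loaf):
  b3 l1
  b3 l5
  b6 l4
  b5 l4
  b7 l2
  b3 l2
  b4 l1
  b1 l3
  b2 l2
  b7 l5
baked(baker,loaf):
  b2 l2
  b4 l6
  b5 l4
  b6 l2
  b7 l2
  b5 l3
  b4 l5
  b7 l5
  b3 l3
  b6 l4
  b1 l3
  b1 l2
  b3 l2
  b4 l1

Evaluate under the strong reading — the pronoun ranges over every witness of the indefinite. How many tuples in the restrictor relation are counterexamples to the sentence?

2

"it" takes "a loaf" as antecedent — a donkey pronoun bound across the clause boundary.
Strong reading: for every (b,l) with shaped(b,l), baked(b,l).
Restrictor pairs: (b1,l3) ✓  (b2,l2) ✓  (b3,l1) ✗  (b3,l2) ✓  (b3,l5) ✗  (b4,l1) ✓  (b5,l4) ✓  (b6,l4) ✓  (b7,l2) ✓  (b7,l5) ✓
Counterexamples (restrictor pairs failing the scope): 2.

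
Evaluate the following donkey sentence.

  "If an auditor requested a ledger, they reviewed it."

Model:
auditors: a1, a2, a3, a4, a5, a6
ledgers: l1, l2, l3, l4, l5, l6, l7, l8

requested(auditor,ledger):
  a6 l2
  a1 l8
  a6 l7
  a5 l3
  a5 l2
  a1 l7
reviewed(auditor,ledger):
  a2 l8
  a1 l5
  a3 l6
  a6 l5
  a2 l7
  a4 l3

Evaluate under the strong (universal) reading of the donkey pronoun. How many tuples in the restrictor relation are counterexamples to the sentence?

6

"it" takes "a ledger" as antecedent — a donkey pronoun bound across the clause boundary.
Strong reading: for every (a,l) with requested(a,l), reviewed(a,l).
Restrictor pairs: (a1,l7) ✗  (a1,l8) ✗  (a5,l2) ✗  (a5,l3) ✗  (a6,l2) ✗  (a6,l7) ✗
Counterexamples (restrictor pairs failing the scope): 6.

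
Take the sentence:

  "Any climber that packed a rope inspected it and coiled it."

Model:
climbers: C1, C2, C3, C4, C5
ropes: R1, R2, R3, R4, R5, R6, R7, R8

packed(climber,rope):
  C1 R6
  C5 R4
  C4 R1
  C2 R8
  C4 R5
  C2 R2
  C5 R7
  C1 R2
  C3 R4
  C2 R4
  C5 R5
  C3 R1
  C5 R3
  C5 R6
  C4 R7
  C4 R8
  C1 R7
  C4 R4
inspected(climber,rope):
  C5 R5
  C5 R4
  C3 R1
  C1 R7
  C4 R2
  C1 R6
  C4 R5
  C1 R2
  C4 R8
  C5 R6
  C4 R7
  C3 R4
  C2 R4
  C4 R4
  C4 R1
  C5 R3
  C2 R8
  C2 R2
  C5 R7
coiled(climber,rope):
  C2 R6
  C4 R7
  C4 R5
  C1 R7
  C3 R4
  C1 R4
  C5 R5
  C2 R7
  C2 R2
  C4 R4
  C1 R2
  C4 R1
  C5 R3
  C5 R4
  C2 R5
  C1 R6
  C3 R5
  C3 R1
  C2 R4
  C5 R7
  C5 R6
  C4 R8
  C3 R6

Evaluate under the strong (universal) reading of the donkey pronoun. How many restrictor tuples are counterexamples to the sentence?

1

"it" takes "a rope" as antecedent — a donkey pronoun bound across the clause boundary.
Strong reading: for every (c,r) with packed(c,r), inspected(c,r) ∧ coiled(c,r).
Restrictor pairs: (C1,R2) ✓  (C1,R6) ✓  (C1,R7) ✓  (C2,R2) ✓  (C2,R4) ✓  (C2,R8) ✗  (C3,R1) ✓  (C3,R4) ✓  (C4,R1) ✓  (C4,R4) ✓  (C4,R5) ✓  (C4,R7) ✓  (C4,R8) ✓  (C5,R3) ✓  (C5,R4) ✓  (C5,R5) ✓  (C5,R6) ✓  (C5,R7) ✓
Counterexamples (restrictor pairs failing the scope): 1.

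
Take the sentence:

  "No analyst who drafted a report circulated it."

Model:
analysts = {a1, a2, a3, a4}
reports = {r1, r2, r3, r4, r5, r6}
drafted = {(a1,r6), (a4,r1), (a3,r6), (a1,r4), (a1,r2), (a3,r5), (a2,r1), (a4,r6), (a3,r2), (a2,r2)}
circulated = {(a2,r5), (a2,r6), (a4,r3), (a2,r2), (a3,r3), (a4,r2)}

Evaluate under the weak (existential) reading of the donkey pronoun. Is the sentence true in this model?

False

"it" takes "a report" as antecedent — a donkey pronoun bound across the clause boundary.
Truth condition: for no (a,r) with drafted(a,r) does circulated(a,r) hold.
Restrictor pairs — does the scope hold? (a1,r2):fails  (a1,r4):fails  (a1,r6):fails  (a2,r1):fails  (a2,r2):holds  (a3,r2):fails  (a3,r5):fails  (a3,r6):fails  (a4,r1):fails  (a4,r6):fails
Scope holds for 1 pair(s), so the sentence is false.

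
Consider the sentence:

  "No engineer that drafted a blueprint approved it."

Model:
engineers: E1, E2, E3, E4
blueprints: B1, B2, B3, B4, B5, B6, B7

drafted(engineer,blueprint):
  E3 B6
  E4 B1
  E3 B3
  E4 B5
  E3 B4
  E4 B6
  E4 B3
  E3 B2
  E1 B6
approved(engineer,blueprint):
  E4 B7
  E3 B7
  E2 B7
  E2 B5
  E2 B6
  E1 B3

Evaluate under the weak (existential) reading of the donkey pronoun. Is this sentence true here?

True

"it" takes "a blueprint" as antecedent — a donkey pronoun bound across the clause boundary.
Truth condition: for no (e,b) with drafted(e,b) does approved(e,b) hold.
Restrictor pairs — does the scope hold? (E1,B6):fails  (E3,B2):fails  (E3,B3):fails  (E3,B4):fails  (E3,B6):fails  (E4,B1):fails  (E4,B3):fails  (E4,B5):fails  (E4,B6):fails
Scope holds for no restrictor pair, so the sentence is true.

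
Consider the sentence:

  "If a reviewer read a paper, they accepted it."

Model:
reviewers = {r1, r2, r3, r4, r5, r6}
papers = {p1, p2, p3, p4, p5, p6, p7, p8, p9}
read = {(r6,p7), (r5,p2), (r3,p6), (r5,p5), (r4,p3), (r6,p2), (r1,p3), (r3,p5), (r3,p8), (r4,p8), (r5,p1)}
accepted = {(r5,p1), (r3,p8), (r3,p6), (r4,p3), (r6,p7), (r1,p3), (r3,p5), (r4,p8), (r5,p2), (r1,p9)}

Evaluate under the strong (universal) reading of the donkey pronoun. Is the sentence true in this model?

"it" takes "a paper" as antecedent — a donkey pronoun bound across the clause boundary.
Strong reading: for every (r,p) with read(r,p), accepted(r,p).
Restrictor pairs: (r1,p3) ✓  (r3,p5) ✓  (r3,p6) ✓  (r3,p8) ✓  (r4,p3) ✓  (r4,p8) ✓  (r5,p1) ✓  (r5,p2) ✓  (r5,p5) ✗  (r6,p2) ✗  (r6,p7) ✓
Counterexample: (r5,p5) is in read but fails the scope.

False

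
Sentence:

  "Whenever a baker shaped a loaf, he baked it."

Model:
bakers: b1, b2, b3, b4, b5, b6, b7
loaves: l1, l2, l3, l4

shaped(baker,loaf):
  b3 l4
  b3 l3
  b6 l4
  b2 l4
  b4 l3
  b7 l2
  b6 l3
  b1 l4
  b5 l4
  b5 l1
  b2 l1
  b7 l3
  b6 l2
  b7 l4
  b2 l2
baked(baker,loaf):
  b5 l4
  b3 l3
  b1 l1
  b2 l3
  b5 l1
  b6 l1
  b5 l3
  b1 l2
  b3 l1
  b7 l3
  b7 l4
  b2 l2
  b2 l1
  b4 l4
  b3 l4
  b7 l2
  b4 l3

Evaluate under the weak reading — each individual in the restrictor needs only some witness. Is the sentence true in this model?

"it" takes "a loaf" as antecedent — a donkey pronoun bound across the clause boundary.
Weak reading: every baker b with some shaped-loaf has at least one shaped-loaf l such that baked(b,l).
Per baker: b1:✗  b2:✓  b3:✓  b4:✓  b5:✓  b6:✗  b7:✓
b1 has no witness among its shaped-loaves.

False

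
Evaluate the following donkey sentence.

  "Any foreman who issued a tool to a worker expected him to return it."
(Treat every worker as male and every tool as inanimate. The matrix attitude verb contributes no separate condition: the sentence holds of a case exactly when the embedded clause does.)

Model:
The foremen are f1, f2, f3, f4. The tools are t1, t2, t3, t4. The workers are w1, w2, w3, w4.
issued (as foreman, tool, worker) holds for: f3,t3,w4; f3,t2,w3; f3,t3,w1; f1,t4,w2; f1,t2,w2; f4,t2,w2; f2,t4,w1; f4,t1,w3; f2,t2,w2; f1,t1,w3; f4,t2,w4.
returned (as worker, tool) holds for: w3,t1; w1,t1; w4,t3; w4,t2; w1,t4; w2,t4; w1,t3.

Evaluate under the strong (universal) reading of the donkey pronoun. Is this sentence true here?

False

"him" takes "a worker" as antecedent and "it" takes "a tool"; both are donkey pronouns co-varying with the restrictor.
Strong reading: for every (f,t,w) with issued(f,t,w), returned(w,t).
Restrictor triples: (f1,t1,w3)→returned(w3,t1) ✓  (f1,t2,w2)→returned(w2,t2) ✗  (f1,t4,w2)→returned(w2,t4) ✓  (f2,t2,w2)→returned(w2,t2) ✗  (f2,t4,w1)→returned(w1,t4) ✓  (f3,t2,w3)→returned(w3,t2) ✗  (f3,t3,w1)→returned(w1,t3) ✓  (f3,t3,w4)→returned(w4,t3) ✓  (f4,t1,w3)→returned(w3,t1) ✓  (f4,t2,w2)→returned(w2,t2) ✗  (f4,t2,w4)→returned(w4,t2) ✓
Counterexample: (f1,t2,w2) — returned(w2,t2) does not hold.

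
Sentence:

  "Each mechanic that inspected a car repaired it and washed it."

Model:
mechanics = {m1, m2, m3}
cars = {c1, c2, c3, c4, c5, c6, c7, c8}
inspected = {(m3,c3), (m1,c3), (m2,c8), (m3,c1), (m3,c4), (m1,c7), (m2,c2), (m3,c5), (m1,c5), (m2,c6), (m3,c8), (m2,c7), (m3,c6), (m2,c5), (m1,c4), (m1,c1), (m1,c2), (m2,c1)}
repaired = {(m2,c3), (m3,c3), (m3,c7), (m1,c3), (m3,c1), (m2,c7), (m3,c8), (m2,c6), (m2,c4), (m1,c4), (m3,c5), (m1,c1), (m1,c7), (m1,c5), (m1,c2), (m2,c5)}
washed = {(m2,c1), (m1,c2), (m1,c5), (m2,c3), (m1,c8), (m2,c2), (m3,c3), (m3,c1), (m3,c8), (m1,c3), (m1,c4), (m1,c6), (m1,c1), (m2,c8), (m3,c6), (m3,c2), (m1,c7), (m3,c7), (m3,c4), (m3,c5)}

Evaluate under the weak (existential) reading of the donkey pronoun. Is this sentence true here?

"it" takes "a car" as antecedent — a donkey pronoun bound across the clause boundary.
Weak reading: every mechanic m with some inspected-car has at least one inspected-car c such that repaired(m,c) ∧ washed(m,c).
Per mechanic: m1:✓  m2:✗  m3:✓
m2 has no witness among its inspected-cars.

False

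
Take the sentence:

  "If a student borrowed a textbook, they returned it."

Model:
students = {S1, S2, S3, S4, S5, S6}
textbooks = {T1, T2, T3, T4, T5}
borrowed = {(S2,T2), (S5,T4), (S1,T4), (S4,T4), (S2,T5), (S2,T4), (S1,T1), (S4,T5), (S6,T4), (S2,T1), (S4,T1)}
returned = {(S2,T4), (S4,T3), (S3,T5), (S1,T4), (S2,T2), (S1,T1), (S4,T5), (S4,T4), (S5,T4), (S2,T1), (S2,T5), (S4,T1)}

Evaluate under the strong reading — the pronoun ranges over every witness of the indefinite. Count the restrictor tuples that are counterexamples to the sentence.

"it" takes "a textbook" as antecedent — a donkey pronoun bound across the clause boundary.
Strong reading: for every (s,t) with borrowed(s,t), returned(s,t).
Restrictor pairs: (S1,T1) ✓  (S1,T4) ✓  (S2,T1) ✓  (S2,T2) ✓  (S2,T4) ✓  (S2,T5) ✓  (S4,T1) ✓  (S4,T4) ✓  (S4,T5) ✓  (S5,T4) ✓  (S6,T4) ✗
Counterexamples (restrictor pairs failing the scope): 1.

1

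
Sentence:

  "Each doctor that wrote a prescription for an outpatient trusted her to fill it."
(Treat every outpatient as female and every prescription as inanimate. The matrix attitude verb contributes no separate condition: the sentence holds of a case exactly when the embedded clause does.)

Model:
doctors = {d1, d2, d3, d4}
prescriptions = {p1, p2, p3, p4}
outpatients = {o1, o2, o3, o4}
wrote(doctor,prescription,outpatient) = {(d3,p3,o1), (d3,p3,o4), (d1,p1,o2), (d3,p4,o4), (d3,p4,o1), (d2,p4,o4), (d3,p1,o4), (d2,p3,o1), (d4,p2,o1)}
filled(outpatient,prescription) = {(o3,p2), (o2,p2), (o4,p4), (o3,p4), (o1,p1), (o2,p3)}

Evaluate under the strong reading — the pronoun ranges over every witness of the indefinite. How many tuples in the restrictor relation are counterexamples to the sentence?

7

"her" takes "an outpatient" as antecedent and "it" takes "a prescription"; both are donkey pronouns co-varying with the restrictor.
Strong reading: for every (d,p,o) with wrote(d,p,o), filled(o,p).
Restrictor triples: (d1,p1,o2)→filled(o2,p1) ✗  (d2,p3,o1)→filled(o1,p3) ✗  (d2,p4,o4)→filled(o4,p4) ✓  (d3,p1,o4)→filled(o4,p1) ✗  (d3,p3,o1)→filled(o1,p3) ✗  (d3,p3,o4)→filled(o4,p3) ✗  (d3,p4,o1)→filled(o1,p4) ✗  (d3,p4,o4)→filled(o4,p4) ✓  (d4,p2,o1)→filled(o1,p2) ✗
Counterexamples (restrictor triples failing the scope): 7.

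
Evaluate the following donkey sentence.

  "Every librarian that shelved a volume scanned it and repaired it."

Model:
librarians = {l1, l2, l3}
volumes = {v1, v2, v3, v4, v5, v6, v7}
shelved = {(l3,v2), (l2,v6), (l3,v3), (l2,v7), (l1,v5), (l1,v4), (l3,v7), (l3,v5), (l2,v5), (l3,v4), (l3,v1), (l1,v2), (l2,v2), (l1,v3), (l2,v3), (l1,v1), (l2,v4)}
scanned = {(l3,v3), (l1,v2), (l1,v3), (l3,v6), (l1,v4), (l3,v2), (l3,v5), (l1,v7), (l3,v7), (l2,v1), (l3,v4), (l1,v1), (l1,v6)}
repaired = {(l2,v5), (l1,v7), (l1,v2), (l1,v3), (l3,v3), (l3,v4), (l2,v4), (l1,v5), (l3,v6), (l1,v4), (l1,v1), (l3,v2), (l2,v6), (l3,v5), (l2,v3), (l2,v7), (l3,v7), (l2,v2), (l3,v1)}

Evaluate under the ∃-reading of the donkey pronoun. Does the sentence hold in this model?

"it" takes "a volume" as antecedent — a donkey pronoun bound across the clause boundary.
Weak reading: every librarian l with some shelved-volume has at least one shelved-volume v such that scanned(l,v) ∧ repaired(l,v).
Per librarian: l1:✓  l2:✗  l3:✓
l2 has no witness among its shelved-volumes.

False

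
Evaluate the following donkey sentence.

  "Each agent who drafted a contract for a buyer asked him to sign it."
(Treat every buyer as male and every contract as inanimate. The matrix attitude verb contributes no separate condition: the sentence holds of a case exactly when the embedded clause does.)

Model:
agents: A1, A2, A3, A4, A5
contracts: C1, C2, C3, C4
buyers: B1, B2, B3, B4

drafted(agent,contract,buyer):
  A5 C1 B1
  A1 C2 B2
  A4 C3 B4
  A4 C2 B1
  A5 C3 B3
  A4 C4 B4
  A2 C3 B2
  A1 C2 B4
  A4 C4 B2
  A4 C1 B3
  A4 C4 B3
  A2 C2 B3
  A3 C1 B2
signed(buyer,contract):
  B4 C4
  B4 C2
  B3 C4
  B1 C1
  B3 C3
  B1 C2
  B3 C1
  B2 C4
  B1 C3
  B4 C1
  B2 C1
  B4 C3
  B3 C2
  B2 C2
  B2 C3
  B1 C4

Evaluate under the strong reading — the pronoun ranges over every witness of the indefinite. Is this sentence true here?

"him" takes "a buyer" as antecedent and "it" takes "a contract"; both are donkey pronouns co-varying with the restrictor.
Strong reading: for every (a,c,b) with drafted(a,c,b), signed(b,c).
Restrictor triples: (A1,C2,B2)→signed(B2,C2) ✓  (A1,C2,B4)→signed(B4,C2) ✓  (A2,C2,B3)→signed(B3,C2) ✓  (A2,C3,B2)→signed(B2,C3) ✓  (A3,C1,B2)→signed(B2,C1) ✓  (A4,C1,B3)→signed(B3,C1) ✓  (A4,C2,B1)→signed(B1,C2) ✓  (A4,C3,B4)→signed(B4,C3) ✓  (A4,C4,B2)→signed(B2,C4) ✓  (A4,C4,B3)→signed(B3,C4) ✓  (A4,C4,B4)→signed(B4,C4) ✓  (A5,C1,B1)→signed(B1,C1) ✓  (A5,C3,B3)→signed(B3,C3) ✓
Every restrictor triple satisfies the scope.

True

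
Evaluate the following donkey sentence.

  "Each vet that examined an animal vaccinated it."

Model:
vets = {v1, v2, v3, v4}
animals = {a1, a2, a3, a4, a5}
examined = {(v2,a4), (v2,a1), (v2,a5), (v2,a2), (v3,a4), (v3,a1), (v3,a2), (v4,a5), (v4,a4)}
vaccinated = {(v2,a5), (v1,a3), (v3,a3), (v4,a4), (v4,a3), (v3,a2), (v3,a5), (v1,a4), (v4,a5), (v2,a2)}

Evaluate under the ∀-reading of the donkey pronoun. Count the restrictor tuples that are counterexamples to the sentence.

"it" takes "an animal" as antecedent — a donkey pronoun bound across the clause boundary.
Strong reading: for every (v,a) with examined(v,a), vaccinated(v,a).
Restrictor pairs: (v2,a1) ✗  (v2,a2) ✓  (v2,a4) ✗  (v2,a5) ✓  (v3,a1) ✗  (v3,a2) ✓  (v3,a4) ✗  (v4,a4) ✓  (v4,a5) ✓
Counterexamples (restrictor pairs failing the scope): 4.

4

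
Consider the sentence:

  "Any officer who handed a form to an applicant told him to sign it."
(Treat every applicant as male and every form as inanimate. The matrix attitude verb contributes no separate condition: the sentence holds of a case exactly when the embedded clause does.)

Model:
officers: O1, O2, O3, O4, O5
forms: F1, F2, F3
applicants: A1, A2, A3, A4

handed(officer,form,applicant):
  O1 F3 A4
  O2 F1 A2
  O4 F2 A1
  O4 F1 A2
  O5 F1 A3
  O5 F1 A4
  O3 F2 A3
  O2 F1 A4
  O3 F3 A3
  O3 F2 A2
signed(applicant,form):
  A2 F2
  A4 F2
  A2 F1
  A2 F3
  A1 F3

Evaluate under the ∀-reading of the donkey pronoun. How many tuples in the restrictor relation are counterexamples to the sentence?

7

"him" takes "an applicant" as antecedent and "it" takes "a form"; both are donkey pronouns co-varying with the restrictor.
Strong reading: for every (o,f,a) with handed(o,f,a), signed(a,f).
Restrictor triples: (O1,F3,A4)→signed(A4,F3) ✗  (O2,F1,A2)→signed(A2,F1) ✓  (O2,F1,A4)→signed(A4,F1) ✗  (O3,F2,A2)→signed(A2,F2) ✓  (O3,F2,A3)→signed(A3,F2) ✗  (O3,F3,A3)→signed(A3,F3) ✗  (O4,F1,A2)→signed(A2,F1) ✓  (O4,F2,A1)→signed(A1,F2) ✗  (O5,F1,A3)→signed(A3,F1) ✗  (O5,F1,A4)→signed(A4,F1) ✗
Counterexamples (restrictor triples failing the scope): 7.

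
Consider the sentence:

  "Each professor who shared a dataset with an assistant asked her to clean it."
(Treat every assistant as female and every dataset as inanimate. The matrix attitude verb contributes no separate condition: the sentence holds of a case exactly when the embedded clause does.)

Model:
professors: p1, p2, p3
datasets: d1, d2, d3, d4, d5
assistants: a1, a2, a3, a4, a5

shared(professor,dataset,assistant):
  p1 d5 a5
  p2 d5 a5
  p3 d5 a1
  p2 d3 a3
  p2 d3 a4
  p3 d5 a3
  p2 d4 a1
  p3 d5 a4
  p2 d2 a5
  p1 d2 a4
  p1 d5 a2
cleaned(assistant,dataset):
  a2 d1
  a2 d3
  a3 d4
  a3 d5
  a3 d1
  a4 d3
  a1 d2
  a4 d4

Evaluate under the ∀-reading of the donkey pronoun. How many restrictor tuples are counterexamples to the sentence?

9

"her" takes "an assistant" as antecedent and "it" takes "a dataset"; both are donkey pronouns co-varying with the restrictor.
Strong reading: for every (p,d,a) with shared(p,d,a), cleaned(a,d).
Restrictor triples: (p1,d2,a4)→cleaned(a4,d2) ✗  (p1,d5,a2)→cleaned(a2,d5) ✗  (p1,d5,a5)→cleaned(a5,d5) ✗  (p2,d2,a5)→cleaned(a5,d2) ✗  (p2,d3,a3)→cleaned(a3,d3) ✗  (p2,d3,a4)→cleaned(a4,d3) ✓  (p2,d4,a1)→cleaned(a1,d4) ✗  (p2,d5,a5)→cleaned(a5,d5) ✗  (p3,d5,a1)→cleaned(a1,d5) ✗  (p3,d5,a3)→cleaned(a3,d5) ✓  (p3,d5,a4)→cleaned(a4,d5) ✗
Counterexamples (restrictor triples failing the scope): 9.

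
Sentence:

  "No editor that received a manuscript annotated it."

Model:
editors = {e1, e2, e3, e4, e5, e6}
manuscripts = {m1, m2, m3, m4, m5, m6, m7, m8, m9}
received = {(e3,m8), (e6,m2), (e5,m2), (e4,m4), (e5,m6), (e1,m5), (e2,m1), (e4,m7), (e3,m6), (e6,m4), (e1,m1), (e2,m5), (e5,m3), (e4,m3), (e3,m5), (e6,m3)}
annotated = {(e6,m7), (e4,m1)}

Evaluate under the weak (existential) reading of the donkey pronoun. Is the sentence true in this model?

"it" takes "a manuscript" as antecedent — a donkey pronoun bound across the clause boundary.
Truth condition: for no (e,m) with received(e,m) does annotated(e,m) hold.
Restrictor pairs — does the scope hold? (e1,m1):fails  (e1,m5):fails  (e2,m1):fails  (e2,m5):fails  (e3,m5):fails  (e3,m6):fails  (e3,m8):fails  (e4,m3):fails  (e4,m4):fails  (e4,m7):fails  (e5,m2):fails  (e5,m3):fails  (e5,m6):fails  (e6,m2):fails  (e6,m3):fails  (e6,m4):fails
Scope holds for no restrictor pair, so the sentence is true.

True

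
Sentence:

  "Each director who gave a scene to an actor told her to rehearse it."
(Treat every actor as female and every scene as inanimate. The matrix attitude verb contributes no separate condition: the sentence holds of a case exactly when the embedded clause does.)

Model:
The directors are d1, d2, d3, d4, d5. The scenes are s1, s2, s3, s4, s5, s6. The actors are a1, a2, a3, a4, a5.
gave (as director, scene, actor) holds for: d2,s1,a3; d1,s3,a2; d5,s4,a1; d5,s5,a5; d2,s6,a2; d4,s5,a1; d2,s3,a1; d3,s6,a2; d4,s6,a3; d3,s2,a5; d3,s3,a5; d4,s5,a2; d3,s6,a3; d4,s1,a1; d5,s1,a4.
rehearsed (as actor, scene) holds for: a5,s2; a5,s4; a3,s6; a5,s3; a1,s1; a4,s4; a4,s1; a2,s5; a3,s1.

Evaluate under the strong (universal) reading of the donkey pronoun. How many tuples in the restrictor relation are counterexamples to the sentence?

7

"her" takes "an actor" as antecedent and "it" takes "a scene"; both are donkey pronouns co-varying with the restrictor.
Strong reading: for every (d,s,a) with gave(d,s,a), rehearsed(a,s).
Restrictor triples: (d1,s3,a2)→rehearsed(a2,s3) ✗  (d2,s1,a3)→rehearsed(a3,s1) ✓  (d2,s3,a1)→rehearsed(a1,s3) ✗  (d2,s6,a2)→rehearsed(a2,s6) ✗  (d3,s2,a5)→rehearsed(a5,s2) ✓  (d3,s3,a5)→rehearsed(a5,s3) ✓  (d3,s6,a2)→rehearsed(a2,s6) ✗  (d3,s6,a3)→rehearsed(a3,s6) ✓  (d4,s1,a1)→rehearsed(a1,s1) ✓  (d4,s5,a1)→rehearsed(a1,s5) ✗  (d4,s5,a2)→rehearsed(a2,s5) ✓  (d4,s6,a3)→rehearsed(a3,s6) ✓  (d5,s1,a4)→rehearsed(a4,s1) ✓  (d5,s4,a1)→rehearsed(a1,s4) ✗  (d5,s5,a5)→rehearsed(a5,s5) ✗
Counterexamples (restrictor triples failing the scope): 7.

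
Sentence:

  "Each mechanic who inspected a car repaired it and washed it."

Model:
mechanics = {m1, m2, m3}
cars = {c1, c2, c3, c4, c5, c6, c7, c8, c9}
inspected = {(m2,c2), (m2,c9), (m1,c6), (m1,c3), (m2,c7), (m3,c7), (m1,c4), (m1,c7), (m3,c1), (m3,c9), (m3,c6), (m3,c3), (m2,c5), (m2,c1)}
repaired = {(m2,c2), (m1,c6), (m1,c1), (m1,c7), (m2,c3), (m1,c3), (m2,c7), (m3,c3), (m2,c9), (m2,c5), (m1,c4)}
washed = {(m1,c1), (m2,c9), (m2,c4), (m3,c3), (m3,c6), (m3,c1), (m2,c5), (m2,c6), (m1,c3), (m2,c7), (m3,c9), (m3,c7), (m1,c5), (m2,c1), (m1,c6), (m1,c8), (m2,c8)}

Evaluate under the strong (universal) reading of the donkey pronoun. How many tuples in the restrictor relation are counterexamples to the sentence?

"it" takes "a car" as antecedent — a donkey pronoun bound across the clause boundary.
Strong reading: for every (m,c) with inspected(m,c), repaired(m,c) ∧ washed(m,c).
Restrictor pairs: (m1,c3) ✓  (m1,c4) ✗  (m1,c6) ✓  (m1,c7) ✗  (m2,c1) ✗  (m2,c2) ✗  (m2,c5) ✓  (m2,c7) ✓  (m2,c9) ✓  (m3,c1) ✗  (m3,c3) ✓  (m3,c6) ✗  (m3,c7) ✗  (m3,c9) ✗
Counterexamples (restrictor pairs failing the scope): 8.

8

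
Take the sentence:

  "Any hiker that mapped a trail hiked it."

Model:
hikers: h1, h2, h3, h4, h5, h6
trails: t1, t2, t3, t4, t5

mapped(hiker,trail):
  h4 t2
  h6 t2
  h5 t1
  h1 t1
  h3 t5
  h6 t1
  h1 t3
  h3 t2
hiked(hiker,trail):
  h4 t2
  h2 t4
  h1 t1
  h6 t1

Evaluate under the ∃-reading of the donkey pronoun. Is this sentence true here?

"it" takes "a trail" as antecedent — a donkey pronoun bound across the clause boundary.
Weak reading: every hiker h with some mapped-trail has at least one mapped-trail t such that hiked(h,t).
Per hiker: h1:✓  h3:✗  h4:✓  h5:✗  h6:✓
h3 has no witness among its mapped-trails.

False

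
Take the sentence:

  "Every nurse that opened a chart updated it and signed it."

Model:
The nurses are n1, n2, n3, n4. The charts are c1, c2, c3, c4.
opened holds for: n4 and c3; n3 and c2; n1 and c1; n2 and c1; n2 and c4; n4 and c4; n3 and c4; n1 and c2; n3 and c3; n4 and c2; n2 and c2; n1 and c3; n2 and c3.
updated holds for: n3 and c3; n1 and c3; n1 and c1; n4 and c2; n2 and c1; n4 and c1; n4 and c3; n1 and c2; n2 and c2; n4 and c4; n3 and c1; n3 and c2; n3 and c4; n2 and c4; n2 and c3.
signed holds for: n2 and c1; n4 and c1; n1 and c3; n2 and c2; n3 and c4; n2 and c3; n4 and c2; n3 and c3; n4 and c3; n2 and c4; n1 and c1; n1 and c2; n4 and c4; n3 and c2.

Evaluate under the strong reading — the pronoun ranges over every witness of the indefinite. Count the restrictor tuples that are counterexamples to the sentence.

0

"it" takes "a chart" as antecedent — a donkey pronoun bound across the clause boundary.
Strong reading: for every (n,c) with opened(n,c), updated(n,c) ∧ signed(n,c).
Restrictor pairs: (n1,c1) ✓  (n1,c2) ✓  (n1,c3) ✓  (n2,c1) ✓  (n2,c2) ✓  (n2,c3) ✓  (n2,c4) ✓  (n3,c2) ✓  (n3,c3) ✓  (n3,c4) ✓  (n4,c2) ✓  (n4,c3) ✓  (n4,c4) ✓
Counterexamples (restrictor pairs failing the scope): 0.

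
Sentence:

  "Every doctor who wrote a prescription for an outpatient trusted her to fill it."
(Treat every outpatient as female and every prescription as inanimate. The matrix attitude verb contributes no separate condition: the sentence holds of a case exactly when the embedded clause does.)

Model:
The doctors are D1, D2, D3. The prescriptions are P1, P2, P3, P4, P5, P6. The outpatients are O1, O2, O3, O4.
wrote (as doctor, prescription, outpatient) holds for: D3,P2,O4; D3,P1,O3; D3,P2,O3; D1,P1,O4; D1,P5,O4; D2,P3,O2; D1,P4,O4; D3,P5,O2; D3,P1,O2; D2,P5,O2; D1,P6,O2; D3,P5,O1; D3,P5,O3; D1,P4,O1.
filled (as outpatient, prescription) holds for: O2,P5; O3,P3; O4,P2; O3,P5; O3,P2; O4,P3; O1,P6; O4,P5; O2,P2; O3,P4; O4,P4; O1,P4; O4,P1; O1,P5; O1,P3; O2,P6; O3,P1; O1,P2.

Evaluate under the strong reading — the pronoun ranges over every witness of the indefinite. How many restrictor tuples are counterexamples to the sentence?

2

"her" takes "an outpatient" as antecedent and "it" takes "a prescription"; both are donkey pronouns co-varying with the restrictor.
Strong reading: for every (d,p,o) with wrote(d,p,o), filled(o,p).
Restrictor triples: (D1,P1,O4)→filled(O4,P1) ✓  (D1,P4,O1)→filled(O1,P4) ✓  (D1,P4,O4)→filled(O4,P4) ✓  (D1,P5,O4)→filled(O4,P5) ✓  (D1,P6,O2)→filled(O2,P6) ✓  (D2,P3,O2)→filled(O2,P3) ✗  (D2,P5,O2)→filled(O2,P5) ✓  (D3,P1,O2)→filled(O2,P1) ✗  (D3,P1,O3)→filled(O3,P1) ✓  (D3,P2,O3)→filled(O3,P2) ✓  (D3,P2,O4)→filled(O4,P2) ✓  (D3,P5,O1)→filled(O1,P5) ✓  (D3,P5,O2)→filled(O2,P5) ✓  (D3,P5,O3)→filled(O3,P5) ✓
Counterexamples (restrictor triples failing the scope): 2.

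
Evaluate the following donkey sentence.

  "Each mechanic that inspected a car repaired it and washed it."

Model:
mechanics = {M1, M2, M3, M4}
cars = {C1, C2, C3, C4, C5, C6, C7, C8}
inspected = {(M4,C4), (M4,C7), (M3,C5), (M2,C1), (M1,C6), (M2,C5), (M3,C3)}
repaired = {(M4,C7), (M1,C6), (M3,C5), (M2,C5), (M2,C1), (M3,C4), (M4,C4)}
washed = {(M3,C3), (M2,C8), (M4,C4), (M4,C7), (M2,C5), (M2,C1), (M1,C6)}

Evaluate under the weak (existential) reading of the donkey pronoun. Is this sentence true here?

"it" takes "a car" as antecedent — a donkey pronoun bound across the clause boundary.
Weak reading: every mechanic m with some inspected-car has at least one inspected-car c such that repaired(m,c) ∧ washed(m,c).
Per mechanic: M1:✓  M2:✓  M3:✗  M4:✓
M3 has no witness among its inspected-cars.

False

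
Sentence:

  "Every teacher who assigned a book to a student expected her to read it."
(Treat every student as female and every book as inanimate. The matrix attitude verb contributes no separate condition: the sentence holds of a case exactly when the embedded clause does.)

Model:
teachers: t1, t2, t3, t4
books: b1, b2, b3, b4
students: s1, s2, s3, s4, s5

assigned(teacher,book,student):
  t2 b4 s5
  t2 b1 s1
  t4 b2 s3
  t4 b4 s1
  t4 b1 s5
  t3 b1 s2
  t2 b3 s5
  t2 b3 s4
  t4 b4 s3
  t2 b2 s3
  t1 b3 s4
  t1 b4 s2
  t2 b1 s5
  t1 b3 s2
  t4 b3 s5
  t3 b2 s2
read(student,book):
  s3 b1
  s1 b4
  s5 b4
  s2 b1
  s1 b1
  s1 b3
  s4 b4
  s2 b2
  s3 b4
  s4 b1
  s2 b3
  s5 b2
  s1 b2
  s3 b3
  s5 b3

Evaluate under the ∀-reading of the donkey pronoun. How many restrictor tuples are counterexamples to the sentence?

7

"her" takes "a student" as antecedent and "it" takes "a book"; both are donkey pronouns co-varying with the restrictor.
Strong reading: for every (t,b,s) with assigned(t,b,s), read(s,b).
Restrictor triples: (t1,b3,s2)→read(s2,b3) ✓  (t1,b3,s4)→read(s4,b3) ✗  (t1,b4,s2)→read(s2,b4) ✗  (t2,b1,s1)→read(s1,b1) ✓  (t2,b1,s5)→read(s5,b1) ✗  (t2,b2,s3)→read(s3,b2) ✗  (t2,b3,s4)→read(s4,b3) ✗  (t2,b3,s5)→read(s5,b3) ✓  (t2,b4,s5)→read(s5,b4) ✓  (t3,b1,s2)→read(s2,b1) ✓  (t3,b2,s2)→read(s2,b2) ✓  (t4,b1,s5)→read(s5,b1) ✗  (t4,b2,s3)→read(s3,b2) ✗  (t4,b3,s5)→read(s5,b3) ✓  (t4,b4,s1)→read(s1,b4) ✓  (t4,b4,s3)→read(s3,b4) ✓
Counterexamples (restrictor triples failing the scope): 7.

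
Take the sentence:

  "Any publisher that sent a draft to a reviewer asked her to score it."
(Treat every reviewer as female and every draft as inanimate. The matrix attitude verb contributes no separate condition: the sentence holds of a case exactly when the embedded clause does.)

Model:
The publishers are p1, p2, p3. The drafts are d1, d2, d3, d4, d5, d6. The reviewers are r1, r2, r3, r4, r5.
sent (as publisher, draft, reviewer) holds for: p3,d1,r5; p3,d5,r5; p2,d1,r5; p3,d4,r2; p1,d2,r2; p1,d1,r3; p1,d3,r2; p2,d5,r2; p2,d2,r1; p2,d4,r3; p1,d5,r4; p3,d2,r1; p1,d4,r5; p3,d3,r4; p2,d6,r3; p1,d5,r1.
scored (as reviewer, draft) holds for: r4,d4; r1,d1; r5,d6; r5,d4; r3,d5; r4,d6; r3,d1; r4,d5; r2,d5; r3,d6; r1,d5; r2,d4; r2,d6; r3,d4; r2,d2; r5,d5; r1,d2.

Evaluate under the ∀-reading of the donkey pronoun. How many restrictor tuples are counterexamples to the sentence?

"her" takes "a reviewer" as antecedent and "it" takes "a draft"; both are donkey pronouns co-varying with the restrictor.
Strong reading: for every (p,d,r) with sent(p,d,r), scored(r,d).
Restrictor triples: (p1,d1,r3)→scored(r3,d1) ✓  (p1,d2,r2)→scored(r2,d2) ✓  (p1,d3,r2)→scored(r2,d3) ✗  (p1,d4,r5)→scored(r5,d4) ✓  (p1,d5,r1)→scored(r1,d5) ✓  (p1,d5,r4)→scored(r4,d5) ✓  (p2,d1,r5)→scored(r5,d1) ✗  (p2,d2,r1)→scored(r1,d2) ✓  (p2,d4,r3)→scored(r3,d4) ✓  (p2,d5,r2)→scored(r2,d5) ✓  (p2,d6,r3)→scored(r3,d6) ✓  (p3,d1,r5)→scored(r5,d1) ✗  (p3,d2,r1)→scored(r1,d2) ✓  (p3,d3,r4)→scored(r4,d3) ✗  (p3,d4,r2)→scored(r2,d4) ✓  (p3,d5,r5)→scored(r5,d5) ✓
Counterexamples (restrictor triples failing the scope): 4.

4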